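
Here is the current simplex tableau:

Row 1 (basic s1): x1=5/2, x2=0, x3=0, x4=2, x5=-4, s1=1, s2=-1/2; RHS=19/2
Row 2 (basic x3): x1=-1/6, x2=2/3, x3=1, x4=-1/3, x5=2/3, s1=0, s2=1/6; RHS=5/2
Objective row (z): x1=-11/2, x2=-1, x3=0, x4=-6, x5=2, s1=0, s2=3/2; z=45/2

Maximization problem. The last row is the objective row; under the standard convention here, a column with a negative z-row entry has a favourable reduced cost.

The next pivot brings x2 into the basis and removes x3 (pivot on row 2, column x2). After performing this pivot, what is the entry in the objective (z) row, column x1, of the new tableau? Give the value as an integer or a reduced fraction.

Pivot element is row 2, column x2: 2/3.
Normalize row 2: new (row 2, x1) = (-1/6)/(2/3) = -1/4.
z-row ← z-row − (-1)·(new row 2): -11/2 − (-1)·(-1/4) = -23/4.

-23/4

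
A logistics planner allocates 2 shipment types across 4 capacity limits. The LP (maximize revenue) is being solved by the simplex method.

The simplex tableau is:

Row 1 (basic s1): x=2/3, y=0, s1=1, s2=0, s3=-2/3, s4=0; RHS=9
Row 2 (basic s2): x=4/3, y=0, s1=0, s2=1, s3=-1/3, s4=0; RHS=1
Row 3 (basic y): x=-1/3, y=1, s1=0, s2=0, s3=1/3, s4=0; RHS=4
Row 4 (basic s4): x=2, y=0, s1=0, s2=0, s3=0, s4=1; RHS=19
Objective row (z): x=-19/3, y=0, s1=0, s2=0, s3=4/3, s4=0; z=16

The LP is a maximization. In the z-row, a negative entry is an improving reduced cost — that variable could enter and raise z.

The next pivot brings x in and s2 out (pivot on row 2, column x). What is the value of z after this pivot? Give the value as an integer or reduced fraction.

Minimum ratio for x: 1/(4/3) = 3/4.
z changes by −(z-row coeff of x)·ratio = −(-19/3)·(3/4) = 19/4.
New z = 16 + (19/4) = 83/4.

83/4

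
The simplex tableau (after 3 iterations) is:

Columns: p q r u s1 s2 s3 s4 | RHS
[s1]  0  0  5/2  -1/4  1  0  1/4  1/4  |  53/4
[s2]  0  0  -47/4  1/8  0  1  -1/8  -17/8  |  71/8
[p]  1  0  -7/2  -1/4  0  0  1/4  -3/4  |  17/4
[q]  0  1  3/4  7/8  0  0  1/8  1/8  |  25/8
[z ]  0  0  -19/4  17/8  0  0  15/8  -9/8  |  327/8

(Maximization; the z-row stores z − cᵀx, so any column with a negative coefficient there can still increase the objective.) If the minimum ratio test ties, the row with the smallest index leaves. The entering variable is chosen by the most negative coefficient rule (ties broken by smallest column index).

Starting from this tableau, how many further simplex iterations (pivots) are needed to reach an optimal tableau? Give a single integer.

pivot: r in, q out → z = 182/3
pivot: s4 in, r out → z = 69
No improving column remains; optimal.

2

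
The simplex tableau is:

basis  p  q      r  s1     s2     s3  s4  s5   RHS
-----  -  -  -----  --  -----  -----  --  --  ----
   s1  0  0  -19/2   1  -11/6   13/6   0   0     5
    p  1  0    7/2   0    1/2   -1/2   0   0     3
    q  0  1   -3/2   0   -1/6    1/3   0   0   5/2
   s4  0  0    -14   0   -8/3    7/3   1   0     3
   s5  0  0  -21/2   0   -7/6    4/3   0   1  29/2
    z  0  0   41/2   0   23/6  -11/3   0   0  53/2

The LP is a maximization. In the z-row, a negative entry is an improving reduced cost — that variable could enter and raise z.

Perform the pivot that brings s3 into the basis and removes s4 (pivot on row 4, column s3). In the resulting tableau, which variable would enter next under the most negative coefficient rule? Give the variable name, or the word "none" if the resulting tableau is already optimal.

Pivot element 7/3. New z-row = old z-row − (-11/3)·(row 4/(7/3)).
Updated z-row coefficients: p: 0, q: 0, r: -3/2, s1: 0, s2: -5/14, s3: 0, s4: 11/7, s5: 0.
The most negative is -3/2 in column r, so r would enter next.

r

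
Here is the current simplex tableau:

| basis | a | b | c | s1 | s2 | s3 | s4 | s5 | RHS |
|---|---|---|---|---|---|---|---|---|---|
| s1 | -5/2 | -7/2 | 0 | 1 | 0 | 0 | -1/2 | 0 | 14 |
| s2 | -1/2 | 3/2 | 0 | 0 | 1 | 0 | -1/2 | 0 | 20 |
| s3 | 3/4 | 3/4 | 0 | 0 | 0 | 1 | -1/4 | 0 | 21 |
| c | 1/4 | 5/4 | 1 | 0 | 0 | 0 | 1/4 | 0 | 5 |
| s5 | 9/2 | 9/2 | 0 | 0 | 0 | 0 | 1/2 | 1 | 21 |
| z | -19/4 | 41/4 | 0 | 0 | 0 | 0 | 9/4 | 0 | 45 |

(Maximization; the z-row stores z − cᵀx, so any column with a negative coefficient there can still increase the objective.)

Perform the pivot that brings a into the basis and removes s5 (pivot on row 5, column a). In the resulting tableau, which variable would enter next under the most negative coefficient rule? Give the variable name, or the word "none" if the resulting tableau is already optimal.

Pivot element 9/2. New z-row = old z-row − (-19/4)·(row 5/(9/2)).
Updated z-row coefficients: a: 0, b: 15, c: 0, s1: 0, s2: 0, s3: 0, s4: 25/9, s5: 19/18.
No coefficient is strictly negative; the tableau after this pivot is optimal.

none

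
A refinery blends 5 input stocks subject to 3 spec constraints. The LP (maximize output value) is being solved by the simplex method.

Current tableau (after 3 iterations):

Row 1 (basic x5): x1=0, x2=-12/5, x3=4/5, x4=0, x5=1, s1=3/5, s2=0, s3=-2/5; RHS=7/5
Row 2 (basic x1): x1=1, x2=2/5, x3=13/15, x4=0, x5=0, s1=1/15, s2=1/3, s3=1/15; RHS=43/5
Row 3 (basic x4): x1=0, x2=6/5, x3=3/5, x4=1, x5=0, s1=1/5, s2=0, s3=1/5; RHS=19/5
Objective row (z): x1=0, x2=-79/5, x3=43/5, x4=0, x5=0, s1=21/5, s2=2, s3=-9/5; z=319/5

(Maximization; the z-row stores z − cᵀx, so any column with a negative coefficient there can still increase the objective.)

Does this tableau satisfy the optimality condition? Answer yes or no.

no

Column x2 has objective-row coefficient -79/5, which is negative; an improving pivot exists, so not yet optimal.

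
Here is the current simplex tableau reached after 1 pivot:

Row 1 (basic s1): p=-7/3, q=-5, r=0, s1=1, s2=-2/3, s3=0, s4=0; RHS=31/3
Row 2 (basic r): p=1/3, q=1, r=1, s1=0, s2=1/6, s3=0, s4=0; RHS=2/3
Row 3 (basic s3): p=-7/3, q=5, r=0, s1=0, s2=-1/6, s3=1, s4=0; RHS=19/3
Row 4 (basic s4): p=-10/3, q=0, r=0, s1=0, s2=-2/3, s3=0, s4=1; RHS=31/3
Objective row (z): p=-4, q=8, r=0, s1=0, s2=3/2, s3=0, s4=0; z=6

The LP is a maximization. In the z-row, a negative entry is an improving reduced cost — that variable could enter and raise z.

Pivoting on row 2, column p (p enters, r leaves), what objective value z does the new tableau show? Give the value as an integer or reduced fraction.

Minimum ratio for p: (2/3)/(1/3) = 2.
z changes by −(z-row coeff of p)·ratio = −(-4)·2 = 8.
New z = 6 + 8 = 14.

14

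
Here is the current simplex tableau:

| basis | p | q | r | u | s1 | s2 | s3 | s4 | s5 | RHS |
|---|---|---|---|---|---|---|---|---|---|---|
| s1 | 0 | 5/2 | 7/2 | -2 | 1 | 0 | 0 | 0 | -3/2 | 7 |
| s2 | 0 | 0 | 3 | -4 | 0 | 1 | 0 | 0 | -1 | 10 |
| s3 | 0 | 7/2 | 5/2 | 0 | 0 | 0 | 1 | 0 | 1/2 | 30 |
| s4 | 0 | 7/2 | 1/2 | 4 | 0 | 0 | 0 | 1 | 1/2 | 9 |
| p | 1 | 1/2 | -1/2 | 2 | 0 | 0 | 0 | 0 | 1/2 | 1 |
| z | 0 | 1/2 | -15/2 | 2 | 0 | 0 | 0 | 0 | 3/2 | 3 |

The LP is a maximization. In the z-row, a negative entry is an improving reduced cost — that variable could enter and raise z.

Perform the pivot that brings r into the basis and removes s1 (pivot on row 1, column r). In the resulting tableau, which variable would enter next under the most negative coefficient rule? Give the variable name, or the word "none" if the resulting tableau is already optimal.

u

Pivot element 7/2. New z-row = old z-row − (-15/2)·(row 1/(7/2)).
Updated z-row coefficients: p: 0, q: 41/7, r: 0, u: -16/7, s1: 15/7, s2: 0, s3: 0, s4: 0, s5: -12/7.
The most negative is -16/7 in column u, so u would enter next.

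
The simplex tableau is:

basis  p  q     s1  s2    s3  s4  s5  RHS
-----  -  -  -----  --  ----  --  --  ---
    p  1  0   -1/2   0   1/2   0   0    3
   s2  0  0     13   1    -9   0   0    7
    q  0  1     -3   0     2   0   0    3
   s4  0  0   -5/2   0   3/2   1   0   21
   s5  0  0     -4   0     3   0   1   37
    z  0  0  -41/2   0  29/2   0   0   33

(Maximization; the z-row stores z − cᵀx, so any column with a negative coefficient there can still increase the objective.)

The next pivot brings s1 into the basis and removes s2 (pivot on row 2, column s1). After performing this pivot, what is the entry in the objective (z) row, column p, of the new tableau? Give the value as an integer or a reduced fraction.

0

Pivot element is row 2, column s1: 13.
Normalize row 2: new (row 2, p) = 0/13 = 0.
z-row ← z-row − (-41/2)·(new row 2): 0 − (-41/2)·0 = 0.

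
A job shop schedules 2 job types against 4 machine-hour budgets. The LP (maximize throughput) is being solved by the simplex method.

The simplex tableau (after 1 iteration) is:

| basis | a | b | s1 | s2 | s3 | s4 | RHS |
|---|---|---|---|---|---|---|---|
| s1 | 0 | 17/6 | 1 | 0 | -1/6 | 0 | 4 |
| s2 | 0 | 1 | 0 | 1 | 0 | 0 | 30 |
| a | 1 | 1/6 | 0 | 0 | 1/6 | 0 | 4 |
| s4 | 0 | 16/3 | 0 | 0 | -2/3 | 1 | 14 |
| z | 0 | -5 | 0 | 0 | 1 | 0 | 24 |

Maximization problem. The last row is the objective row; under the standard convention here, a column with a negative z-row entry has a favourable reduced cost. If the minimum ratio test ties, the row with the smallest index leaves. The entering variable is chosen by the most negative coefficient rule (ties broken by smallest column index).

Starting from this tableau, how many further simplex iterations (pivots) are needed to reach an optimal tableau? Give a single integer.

pivot: b in, s1 out → z = 528/17
No improving column remains; optimal.

1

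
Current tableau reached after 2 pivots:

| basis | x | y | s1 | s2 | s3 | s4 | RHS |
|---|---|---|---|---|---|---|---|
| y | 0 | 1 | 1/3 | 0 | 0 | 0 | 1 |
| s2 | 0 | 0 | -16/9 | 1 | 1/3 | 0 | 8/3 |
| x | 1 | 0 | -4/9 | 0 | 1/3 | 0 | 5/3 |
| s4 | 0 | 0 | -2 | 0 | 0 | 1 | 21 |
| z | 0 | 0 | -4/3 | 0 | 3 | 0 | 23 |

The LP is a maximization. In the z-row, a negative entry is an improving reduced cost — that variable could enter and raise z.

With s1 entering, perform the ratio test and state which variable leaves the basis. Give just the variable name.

Ratios: row 1 (y): 1/(1/3) = 3; row 2 (s2): entry -16/9 ≤ 0, skip; row 3 (x): entry -4/9 ≤ 0, skip; row 4 (s4): entry -2 ≤ 0, skip.
Minimum ratio 3 is in the y row, so y leaves.

y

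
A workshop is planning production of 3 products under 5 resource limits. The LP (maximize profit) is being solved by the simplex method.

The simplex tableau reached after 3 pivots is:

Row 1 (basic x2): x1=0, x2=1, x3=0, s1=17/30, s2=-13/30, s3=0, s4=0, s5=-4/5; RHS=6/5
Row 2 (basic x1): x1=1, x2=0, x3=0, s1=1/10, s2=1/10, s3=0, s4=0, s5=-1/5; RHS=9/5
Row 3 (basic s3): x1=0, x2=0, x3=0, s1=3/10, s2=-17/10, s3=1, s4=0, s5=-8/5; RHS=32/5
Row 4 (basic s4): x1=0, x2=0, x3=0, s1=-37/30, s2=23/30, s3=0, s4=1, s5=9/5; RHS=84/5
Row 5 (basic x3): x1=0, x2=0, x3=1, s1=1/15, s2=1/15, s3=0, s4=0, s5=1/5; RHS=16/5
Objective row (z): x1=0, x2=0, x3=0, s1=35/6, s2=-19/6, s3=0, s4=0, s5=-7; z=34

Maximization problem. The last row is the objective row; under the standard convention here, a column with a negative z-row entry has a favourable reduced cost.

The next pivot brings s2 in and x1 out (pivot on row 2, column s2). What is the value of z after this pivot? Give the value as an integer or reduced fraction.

Minimum ratio for s2: (9/5)/(1/10) = 18.
z changes by −(z-row coeff of s2)·ratio = −(-19/6)·18 = 57.
New z = 34 + 57 = 91.

91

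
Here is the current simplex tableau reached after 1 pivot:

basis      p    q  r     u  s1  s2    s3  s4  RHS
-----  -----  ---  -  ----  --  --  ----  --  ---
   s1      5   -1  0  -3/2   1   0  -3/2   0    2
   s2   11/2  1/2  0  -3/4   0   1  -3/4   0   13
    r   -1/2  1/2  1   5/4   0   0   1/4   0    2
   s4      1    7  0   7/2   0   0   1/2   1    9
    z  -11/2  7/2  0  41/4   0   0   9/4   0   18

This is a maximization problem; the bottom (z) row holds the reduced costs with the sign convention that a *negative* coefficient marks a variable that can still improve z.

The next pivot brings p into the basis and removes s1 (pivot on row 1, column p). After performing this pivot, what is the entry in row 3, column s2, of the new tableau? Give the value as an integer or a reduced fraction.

Pivot element is row 1, column p: 5.
Normalize row 1: new (row 1, s2) = 0/5 = 0.
row 3 ← row 3 − (-1/2)·(new row 1): 0 − (-1/2)·0 = 0.

0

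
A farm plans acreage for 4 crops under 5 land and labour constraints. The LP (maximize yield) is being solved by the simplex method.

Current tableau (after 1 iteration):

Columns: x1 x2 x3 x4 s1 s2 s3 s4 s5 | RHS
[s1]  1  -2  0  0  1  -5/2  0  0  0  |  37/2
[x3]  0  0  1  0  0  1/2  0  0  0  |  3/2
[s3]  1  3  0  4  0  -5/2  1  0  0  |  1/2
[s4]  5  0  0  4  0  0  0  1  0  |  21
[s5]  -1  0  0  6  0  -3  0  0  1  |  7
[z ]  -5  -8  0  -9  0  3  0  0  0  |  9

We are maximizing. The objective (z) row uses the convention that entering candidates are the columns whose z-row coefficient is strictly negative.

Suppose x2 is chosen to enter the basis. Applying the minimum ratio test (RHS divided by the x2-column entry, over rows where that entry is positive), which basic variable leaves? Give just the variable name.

s3

Ratios: row 1 (s1): entry -2 ≤ 0, skip; row 2 (x3): entry 0 ≤ 0, skip; row 3 (s3): (1/2)/3 = 1/6; row 4 (s4): entry 0 ≤ 0, skip; row 5 (s5): entry 0 ≤ 0, skip.
Minimum ratio 1/6 is in the s3 row, so s3 leaves.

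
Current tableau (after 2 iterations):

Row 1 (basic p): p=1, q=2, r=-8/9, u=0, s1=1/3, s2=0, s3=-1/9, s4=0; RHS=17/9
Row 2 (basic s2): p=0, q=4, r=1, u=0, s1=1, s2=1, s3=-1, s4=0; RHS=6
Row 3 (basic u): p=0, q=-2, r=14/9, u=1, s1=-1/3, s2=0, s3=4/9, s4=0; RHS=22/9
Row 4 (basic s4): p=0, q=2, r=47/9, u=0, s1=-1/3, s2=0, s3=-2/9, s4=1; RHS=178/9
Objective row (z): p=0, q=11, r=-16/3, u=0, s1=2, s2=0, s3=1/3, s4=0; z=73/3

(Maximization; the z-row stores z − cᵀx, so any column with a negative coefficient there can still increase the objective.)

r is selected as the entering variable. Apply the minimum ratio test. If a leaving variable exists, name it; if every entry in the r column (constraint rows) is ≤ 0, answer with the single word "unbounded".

u

Ratios: row 1 (p): entry -8/9 ≤ 0, skip; row 2 (s2): 6/1 = 6; row 3 (u): (22/9)/(14/9) = 11/7; row 4 (s4): (178/9)/(47/9) = 178/47.
Minimum ratio is in the u row, so u leaves.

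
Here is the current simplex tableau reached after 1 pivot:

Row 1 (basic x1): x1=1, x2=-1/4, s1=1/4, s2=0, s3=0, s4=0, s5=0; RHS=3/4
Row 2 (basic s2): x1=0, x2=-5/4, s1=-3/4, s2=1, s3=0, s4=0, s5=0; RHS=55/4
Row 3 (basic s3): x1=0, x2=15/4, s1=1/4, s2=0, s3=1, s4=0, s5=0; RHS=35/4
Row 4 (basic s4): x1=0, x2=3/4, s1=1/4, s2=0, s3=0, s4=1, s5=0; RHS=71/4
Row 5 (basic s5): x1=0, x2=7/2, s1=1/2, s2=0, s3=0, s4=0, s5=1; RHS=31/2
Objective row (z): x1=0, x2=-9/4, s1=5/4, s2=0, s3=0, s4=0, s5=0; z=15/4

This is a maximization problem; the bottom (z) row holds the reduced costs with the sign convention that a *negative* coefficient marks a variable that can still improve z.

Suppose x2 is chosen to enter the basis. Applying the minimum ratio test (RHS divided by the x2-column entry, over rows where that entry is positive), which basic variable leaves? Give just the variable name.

s3

Ratios: row 1 (x1): entry -1/4 ≤ 0, skip; row 2 (s2): entry -5/4 ≤ 0, skip; row 3 (s3): (35/4)/(15/4) = 7/3; row 4 (s4): (71/4)/(3/4) = 71/3; row 5 (s5): (31/2)/(7/2) = 31/7.
Minimum ratio 7/3 is in the s3 row, so s3 leaves.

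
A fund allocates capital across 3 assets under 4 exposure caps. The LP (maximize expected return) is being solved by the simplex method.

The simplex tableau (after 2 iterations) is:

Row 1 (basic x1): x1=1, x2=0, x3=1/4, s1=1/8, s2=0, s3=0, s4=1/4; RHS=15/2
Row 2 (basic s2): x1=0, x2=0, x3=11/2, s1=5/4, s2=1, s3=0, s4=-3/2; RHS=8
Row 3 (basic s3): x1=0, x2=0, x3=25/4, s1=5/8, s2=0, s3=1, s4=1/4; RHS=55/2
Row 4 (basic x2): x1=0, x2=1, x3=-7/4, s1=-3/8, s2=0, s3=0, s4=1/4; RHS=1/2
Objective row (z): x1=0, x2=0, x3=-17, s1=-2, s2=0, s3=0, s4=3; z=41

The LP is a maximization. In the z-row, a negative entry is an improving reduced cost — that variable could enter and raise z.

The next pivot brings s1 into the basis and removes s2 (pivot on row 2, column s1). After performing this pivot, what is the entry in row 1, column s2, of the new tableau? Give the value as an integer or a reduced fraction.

-1/10

Pivot element is row 2, column s1: 5/4.
Normalize row 2: new (row 2, s2) = 1/(5/4) = 4/5.
row 1 ← row 1 − (1/8)·(new row 2): 0 − (1/8)·(4/5) = -1/10.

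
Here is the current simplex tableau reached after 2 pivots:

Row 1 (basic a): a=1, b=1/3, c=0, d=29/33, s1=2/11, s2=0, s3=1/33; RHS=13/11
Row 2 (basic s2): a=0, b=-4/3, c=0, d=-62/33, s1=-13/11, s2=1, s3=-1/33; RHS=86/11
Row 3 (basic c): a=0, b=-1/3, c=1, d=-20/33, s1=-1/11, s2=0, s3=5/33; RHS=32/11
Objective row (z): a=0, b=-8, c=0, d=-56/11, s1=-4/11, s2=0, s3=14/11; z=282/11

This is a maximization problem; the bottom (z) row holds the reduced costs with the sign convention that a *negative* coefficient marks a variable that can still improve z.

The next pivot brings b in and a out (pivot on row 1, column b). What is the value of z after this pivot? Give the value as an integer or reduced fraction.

54

Minimum ratio for b: (13/11)/(1/3) = 39/11.
z changes by −(z-row coeff of b)·ratio = −(-8)·(39/11) = 312/11.
New z = 282/11 + (312/11) = 54.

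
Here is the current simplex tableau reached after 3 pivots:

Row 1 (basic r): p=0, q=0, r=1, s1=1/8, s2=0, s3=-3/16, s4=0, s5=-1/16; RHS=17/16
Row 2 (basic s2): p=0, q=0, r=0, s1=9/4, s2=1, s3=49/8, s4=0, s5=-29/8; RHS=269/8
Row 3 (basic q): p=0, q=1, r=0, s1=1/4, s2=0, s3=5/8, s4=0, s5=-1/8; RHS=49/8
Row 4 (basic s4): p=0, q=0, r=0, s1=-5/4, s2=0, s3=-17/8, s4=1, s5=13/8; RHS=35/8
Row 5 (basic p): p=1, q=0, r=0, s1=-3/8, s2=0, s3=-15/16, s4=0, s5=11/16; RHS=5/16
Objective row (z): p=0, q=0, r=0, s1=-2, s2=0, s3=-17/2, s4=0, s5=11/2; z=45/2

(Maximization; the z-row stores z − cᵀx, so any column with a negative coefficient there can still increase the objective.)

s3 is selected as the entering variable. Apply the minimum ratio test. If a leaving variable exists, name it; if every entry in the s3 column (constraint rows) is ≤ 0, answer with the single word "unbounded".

Ratios: row 1 (r): entry -3/16 ≤ 0, skip; row 2 (s2): (269/8)/(49/8) = 269/49; row 3 (q): (49/8)/(5/8) = 49/5; row 4 (s4): entry -17/8 ≤ 0, skip; row 5 (p): entry -15/16 ≤ 0, skip.
Minimum ratio is in the s2 row, so s2 leaves.

s2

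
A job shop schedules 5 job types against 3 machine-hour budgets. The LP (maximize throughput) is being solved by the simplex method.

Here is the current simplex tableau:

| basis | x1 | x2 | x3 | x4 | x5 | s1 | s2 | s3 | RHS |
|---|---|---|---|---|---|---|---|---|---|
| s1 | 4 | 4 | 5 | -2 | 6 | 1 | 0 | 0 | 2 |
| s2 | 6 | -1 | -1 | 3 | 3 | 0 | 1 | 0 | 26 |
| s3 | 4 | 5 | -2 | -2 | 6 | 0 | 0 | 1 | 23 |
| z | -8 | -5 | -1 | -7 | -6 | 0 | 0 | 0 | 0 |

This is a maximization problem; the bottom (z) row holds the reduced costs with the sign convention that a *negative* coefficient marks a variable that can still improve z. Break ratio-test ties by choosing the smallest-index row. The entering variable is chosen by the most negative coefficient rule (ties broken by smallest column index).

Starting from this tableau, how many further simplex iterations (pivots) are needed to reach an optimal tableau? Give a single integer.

3

pivot: x1 in, s1 out → z = 4
pivot: x4 in, s2 out → z = 277/6
pivot: x2 in, x1 out → z = 516/5
No improving column remains; optimal.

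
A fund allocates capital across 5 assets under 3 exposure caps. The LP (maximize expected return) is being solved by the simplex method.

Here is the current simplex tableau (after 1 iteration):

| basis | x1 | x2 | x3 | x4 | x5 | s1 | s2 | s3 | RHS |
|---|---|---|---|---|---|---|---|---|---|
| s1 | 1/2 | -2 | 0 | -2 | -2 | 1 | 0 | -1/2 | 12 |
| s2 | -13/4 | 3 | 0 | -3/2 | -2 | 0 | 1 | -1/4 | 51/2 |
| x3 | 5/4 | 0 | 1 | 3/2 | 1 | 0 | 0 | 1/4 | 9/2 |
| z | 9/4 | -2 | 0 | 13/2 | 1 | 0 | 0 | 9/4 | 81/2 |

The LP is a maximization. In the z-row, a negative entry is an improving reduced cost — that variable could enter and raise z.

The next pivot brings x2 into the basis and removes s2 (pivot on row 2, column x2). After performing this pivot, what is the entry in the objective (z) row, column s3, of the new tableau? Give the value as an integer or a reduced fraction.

25/12

Pivot element is row 2, column x2: 3.
Normalize row 2: new (row 2, s3) = (-1/4)/3 = -1/12.
z-row ← z-row − (-2)·(new row 2): 9/4 − (-2)·(-1/12) = 25/12.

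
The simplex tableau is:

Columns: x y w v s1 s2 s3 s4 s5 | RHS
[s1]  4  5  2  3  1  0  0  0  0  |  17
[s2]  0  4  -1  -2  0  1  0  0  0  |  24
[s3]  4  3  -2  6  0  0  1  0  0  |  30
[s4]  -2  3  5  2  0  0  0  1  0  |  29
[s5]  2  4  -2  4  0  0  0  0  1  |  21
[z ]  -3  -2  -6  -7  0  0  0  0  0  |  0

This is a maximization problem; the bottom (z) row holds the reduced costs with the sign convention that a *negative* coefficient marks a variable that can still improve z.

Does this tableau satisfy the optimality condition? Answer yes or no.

no

Column x has objective-row coefficient -3, which is negative; an improving pivot exists, so not yet optimal.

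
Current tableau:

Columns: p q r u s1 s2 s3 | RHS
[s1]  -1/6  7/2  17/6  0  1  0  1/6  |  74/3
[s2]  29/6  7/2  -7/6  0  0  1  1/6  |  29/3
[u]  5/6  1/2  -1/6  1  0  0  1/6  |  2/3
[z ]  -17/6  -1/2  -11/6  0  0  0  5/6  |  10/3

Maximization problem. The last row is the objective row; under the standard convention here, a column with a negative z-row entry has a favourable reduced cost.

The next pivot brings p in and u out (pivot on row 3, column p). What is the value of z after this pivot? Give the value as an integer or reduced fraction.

Minimum ratio for p: (2/3)/(5/6) = 4/5.
z changes by −(z-row coeff of p)·ratio = −(-17/6)·(4/5) = 34/15.
New z = 10/3 + (34/15) = 28/5.

28/5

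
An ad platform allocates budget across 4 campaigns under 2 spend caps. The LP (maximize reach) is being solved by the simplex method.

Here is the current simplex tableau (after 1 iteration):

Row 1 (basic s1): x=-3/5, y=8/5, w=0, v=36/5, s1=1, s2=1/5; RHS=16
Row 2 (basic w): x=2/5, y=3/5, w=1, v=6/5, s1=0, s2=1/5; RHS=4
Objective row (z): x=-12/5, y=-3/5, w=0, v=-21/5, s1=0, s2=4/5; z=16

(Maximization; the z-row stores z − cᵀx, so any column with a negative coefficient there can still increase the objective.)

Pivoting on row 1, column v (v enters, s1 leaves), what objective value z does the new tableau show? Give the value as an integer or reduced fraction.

76/3

Minimum ratio for v: 16/(36/5) = 20/9.
z changes by −(z-row coeff of v)·ratio = −(-21/5)·(20/9) = 28/3.
New z = 16 + (28/3) = 76/3.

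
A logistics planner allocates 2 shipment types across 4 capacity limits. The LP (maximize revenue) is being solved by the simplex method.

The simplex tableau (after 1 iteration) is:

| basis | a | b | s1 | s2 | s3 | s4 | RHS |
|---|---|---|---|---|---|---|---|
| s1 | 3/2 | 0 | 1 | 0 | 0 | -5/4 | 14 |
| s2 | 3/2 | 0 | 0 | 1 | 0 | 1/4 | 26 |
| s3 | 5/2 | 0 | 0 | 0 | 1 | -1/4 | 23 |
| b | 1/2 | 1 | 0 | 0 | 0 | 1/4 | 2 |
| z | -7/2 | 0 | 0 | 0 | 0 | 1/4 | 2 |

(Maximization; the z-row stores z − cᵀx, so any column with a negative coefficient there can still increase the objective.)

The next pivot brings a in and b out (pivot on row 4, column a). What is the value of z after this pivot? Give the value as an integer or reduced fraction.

Minimum ratio for a: 2/(1/2) = 4.
z changes by −(z-row coeff of a)·ratio = −(-7/2)·4 = 14.
New z = 2 + 14 = 16.

16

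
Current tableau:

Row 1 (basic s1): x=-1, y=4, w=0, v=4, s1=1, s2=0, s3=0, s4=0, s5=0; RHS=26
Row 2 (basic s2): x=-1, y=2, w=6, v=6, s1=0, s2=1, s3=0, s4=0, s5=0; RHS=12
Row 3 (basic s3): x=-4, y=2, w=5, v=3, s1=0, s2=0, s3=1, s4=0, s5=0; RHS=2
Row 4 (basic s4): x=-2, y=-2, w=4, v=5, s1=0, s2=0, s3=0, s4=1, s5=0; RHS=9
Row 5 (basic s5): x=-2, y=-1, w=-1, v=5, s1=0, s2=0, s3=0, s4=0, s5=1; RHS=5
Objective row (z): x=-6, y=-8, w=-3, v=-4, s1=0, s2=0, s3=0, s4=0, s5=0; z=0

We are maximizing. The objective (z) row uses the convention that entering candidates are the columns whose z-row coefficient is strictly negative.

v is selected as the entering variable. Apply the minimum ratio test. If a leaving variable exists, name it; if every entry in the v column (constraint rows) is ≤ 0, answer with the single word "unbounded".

s3

Ratios: row 1 (s1): 26/4 = 13/2; row 2 (s2): 12/6 = 2; row 3 (s3): 2/3 = 2/3; row 4 (s4): 9/5 = 9/5; row 5 (s5): 5/5 = 1.
Minimum ratio is in the s3 row, so s3 leaves.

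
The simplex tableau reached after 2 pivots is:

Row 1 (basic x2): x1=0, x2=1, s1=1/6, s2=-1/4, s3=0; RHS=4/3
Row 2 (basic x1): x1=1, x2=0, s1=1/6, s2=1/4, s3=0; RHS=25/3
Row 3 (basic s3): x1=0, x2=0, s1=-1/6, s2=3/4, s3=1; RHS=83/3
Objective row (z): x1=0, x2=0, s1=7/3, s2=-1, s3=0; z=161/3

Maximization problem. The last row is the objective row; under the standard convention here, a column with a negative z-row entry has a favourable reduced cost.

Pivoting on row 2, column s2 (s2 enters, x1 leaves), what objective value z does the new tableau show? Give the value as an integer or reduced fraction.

87

Minimum ratio for s2: (25/3)/(1/4) = 100/3.
z changes by −(z-row coeff of s2)·ratio = −(-1)·(100/3) = 100/3.
New z = 161/3 + (100/3) = 87.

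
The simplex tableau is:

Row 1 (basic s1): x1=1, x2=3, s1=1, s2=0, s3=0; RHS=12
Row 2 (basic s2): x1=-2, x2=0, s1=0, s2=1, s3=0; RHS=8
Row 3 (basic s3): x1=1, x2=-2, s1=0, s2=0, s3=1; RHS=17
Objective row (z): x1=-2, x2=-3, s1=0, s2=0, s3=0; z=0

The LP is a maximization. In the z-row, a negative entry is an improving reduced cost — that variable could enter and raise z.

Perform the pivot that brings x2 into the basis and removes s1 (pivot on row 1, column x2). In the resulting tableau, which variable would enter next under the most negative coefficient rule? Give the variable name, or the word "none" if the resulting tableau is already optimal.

Pivot element 3. New z-row = old z-row − (-3)·(row 1/3).
Updated z-row coefficients: x1: -1, x2: 0, s1: 1, s2: 0, s3: 0.
The most negative is -1 in column x1, so x1 would enter next.

x1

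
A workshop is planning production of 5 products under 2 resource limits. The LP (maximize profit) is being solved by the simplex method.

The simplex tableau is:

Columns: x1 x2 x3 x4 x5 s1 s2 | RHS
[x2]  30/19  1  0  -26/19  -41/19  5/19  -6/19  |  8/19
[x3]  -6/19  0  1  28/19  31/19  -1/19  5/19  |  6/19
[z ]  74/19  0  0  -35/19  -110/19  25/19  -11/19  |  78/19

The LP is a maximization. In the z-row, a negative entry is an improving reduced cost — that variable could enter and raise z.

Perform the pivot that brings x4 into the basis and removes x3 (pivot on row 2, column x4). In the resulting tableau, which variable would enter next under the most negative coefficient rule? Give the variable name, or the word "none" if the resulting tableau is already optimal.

x5

Pivot element 28/19. New z-row = old z-row − (-35/19)·(row 2/(28/19)).
Updated z-row coefficients: x1: 7/2, x2: 0, x3: 5/4, x4: 0, x5: -15/4, s1: 5/4, s2: -1/4.
The most negative is -15/4 in column x5, so x5 would enter next.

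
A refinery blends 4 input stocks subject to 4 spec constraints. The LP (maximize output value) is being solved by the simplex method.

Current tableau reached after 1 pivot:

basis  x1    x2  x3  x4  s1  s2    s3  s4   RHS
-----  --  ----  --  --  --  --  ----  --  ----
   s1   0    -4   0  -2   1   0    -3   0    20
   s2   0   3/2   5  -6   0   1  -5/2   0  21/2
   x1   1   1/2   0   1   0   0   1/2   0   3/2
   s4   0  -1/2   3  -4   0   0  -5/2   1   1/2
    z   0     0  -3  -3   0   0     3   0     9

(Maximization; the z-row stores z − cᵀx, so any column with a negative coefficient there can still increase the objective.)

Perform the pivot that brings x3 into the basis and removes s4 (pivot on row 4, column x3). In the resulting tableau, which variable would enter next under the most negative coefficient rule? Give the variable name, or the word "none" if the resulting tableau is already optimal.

Pivot element 3. New z-row = old z-row − (-3)·(row 4/3).
Updated z-row coefficients: x1: 0, x2: -1/2, x3: 0, x4: -7, s1: 0, s2: 0, s3: 1/2, s4: 1.
The most negative is -7 in column x4, so x4 would enter next.

x4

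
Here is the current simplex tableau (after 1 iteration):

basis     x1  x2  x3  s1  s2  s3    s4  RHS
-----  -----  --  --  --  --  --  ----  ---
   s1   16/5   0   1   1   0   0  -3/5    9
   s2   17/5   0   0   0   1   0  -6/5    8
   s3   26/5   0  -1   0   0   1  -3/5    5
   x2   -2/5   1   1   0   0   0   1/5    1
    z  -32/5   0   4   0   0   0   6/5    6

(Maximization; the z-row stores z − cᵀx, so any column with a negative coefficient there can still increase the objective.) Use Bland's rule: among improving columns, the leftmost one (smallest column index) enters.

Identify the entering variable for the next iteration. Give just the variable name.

x1

Objective-row coefficients: x1: -32/5, x2: 0, x3: 4, s1: 0, s2: 0, s3: 0, s4: 6/5.
Improving columns: x1. Bland's rule picks the smallest column index → x1.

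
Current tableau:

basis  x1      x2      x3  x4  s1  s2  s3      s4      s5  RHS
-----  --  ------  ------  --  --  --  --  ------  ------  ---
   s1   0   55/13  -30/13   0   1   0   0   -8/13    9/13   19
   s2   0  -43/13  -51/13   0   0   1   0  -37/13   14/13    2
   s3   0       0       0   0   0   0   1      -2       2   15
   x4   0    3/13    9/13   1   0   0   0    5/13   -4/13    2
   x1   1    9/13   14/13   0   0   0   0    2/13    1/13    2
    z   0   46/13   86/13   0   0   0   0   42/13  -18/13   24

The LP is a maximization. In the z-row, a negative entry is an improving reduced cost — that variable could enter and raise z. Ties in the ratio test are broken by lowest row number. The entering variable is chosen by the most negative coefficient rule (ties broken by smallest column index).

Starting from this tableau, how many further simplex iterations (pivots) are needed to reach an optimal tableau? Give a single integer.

pivot: s5 in, s2 out → z = 186/7
pivot: x2 in, s3 out → z = 1199/43
pivot: s4 in, x2 out → z = 645/23
No improving column remains; optimal.

3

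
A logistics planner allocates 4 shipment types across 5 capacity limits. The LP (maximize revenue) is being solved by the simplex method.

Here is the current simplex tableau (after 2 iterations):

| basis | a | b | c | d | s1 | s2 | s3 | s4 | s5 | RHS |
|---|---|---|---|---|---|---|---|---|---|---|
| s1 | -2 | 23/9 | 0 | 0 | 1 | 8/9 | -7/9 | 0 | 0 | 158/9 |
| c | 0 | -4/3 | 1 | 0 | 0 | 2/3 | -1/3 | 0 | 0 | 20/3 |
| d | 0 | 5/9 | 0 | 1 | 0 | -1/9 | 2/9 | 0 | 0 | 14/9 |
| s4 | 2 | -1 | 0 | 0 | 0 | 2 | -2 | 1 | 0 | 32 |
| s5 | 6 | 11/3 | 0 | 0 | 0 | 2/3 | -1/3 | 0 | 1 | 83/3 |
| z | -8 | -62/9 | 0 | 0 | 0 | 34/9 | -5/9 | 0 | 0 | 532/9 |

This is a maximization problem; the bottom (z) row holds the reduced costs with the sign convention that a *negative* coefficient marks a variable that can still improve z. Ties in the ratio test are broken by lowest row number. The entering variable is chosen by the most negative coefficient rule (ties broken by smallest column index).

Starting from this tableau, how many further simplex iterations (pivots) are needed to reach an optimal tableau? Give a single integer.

pivot: a in, s5 out → z = 96
pivot: b in, d out → z = 508/5
pivot: s3 in, b out → z = 103
No improving column remains; optimal.

3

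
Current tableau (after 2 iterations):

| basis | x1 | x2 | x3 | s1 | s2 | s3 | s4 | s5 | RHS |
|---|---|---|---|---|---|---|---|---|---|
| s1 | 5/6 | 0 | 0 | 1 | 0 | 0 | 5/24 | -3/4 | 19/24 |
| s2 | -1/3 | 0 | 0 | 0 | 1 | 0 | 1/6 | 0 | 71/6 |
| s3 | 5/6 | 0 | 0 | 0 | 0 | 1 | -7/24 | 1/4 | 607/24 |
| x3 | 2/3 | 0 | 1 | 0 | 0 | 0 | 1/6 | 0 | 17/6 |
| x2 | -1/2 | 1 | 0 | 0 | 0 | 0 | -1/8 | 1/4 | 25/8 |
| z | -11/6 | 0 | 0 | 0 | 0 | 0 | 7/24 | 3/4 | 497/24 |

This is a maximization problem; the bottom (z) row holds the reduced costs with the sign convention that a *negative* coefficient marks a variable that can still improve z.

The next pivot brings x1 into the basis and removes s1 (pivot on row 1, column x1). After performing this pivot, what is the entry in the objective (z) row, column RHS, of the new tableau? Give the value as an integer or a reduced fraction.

449/20

Pivot element is row 1, column x1: 5/6.
Normalize row 1: new (row 1, RHS) = (19/24)/(5/6) = 19/20.
z-row ← z-row − (-11/6)·(new row 1): 497/24 − (-11/6)·(19/20) = 449/20.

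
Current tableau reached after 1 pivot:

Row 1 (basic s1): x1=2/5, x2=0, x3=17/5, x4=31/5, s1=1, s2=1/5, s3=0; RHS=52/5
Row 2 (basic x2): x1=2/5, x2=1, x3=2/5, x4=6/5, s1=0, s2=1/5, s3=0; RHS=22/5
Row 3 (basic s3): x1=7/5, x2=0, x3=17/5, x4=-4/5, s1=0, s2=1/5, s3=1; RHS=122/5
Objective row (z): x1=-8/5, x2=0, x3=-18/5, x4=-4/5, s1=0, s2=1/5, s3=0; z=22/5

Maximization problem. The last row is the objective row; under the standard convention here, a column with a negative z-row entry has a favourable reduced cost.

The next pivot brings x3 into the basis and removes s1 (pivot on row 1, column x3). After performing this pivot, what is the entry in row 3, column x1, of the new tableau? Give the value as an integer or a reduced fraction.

1

Pivot element is row 1, column x3: 17/5.
Normalize row 1: new (row 1, x1) = (2/5)/(17/5) = 2/17.
row 3 ← row 3 − (17/5)·(new row 1): 7/5 − (17/5)·(2/17) = 1.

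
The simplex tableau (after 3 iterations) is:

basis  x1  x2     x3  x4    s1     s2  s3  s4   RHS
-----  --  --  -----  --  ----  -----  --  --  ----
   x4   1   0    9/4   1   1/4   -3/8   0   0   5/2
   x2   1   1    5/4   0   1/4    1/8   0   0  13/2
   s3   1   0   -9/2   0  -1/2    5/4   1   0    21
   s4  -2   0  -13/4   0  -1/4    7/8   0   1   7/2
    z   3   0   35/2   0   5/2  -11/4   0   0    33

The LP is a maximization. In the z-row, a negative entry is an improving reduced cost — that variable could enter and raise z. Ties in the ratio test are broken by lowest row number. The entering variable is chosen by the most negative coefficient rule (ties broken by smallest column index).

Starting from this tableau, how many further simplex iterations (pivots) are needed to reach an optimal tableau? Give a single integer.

2

pivot: s2 in, s4 out → z = 44
pivot: x1 in, s3 out → z = 1556/27
No improving column remains; optimal.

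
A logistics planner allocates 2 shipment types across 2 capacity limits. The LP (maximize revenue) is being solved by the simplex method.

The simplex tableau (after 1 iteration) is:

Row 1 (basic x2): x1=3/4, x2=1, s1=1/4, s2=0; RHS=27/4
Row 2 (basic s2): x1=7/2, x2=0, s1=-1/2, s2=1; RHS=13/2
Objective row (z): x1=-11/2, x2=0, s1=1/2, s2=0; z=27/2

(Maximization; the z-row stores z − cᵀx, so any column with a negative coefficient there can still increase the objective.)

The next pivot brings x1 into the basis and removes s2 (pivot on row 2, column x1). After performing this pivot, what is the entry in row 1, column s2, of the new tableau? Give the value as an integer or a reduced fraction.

-3/14

Pivot element is row 2, column x1: 7/2.
Normalize row 2: new (row 2, s2) = 1/(7/2) = 2/7.
row 1 ← row 1 − (3/4)·(new row 2): 0 − (3/4)·(2/7) = -3/14.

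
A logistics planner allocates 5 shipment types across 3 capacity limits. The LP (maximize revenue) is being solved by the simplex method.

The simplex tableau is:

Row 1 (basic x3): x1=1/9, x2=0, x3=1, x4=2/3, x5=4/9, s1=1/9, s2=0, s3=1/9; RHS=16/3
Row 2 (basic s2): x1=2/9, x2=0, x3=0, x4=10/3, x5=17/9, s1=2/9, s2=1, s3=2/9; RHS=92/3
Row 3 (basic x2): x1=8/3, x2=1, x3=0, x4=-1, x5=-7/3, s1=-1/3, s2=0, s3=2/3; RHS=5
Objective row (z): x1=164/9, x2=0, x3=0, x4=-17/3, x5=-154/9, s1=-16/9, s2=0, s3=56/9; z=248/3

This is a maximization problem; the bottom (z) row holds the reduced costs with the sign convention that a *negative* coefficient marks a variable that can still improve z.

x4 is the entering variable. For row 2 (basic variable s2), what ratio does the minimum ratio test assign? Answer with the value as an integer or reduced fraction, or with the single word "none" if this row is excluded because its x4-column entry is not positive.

Ratio = RHS / (x4 entry) = (92/3) / (10/3) = 46/5.

46/5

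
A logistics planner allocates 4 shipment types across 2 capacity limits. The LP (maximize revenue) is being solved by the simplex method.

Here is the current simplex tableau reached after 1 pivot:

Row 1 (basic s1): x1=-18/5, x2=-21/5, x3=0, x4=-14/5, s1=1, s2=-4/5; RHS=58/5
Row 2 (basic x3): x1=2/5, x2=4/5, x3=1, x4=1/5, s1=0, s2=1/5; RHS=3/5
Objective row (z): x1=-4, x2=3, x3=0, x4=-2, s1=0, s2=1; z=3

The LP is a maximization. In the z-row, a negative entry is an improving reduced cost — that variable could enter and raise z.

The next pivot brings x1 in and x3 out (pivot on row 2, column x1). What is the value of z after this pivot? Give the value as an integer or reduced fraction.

9

Minimum ratio for x1: (3/5)/(2/5) = 3/2.
z changes by −(z-row coeff of x1)·ratio = −(-4)·(3/2) = 6.
New z = 3 + 6 = 9.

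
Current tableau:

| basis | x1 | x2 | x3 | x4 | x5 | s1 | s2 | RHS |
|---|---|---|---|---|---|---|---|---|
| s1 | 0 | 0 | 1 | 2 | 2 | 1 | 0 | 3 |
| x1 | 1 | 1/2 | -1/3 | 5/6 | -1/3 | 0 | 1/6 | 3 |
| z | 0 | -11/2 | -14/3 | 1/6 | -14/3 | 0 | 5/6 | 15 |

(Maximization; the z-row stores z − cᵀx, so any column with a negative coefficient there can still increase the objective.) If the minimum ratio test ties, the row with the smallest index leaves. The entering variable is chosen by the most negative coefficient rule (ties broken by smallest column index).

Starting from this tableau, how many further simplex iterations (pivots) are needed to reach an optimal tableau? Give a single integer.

2

pivot: x2 in, x1 out → z = 48
pivot: x3 in, s1 out → z = 73
No improving column remains; optimal.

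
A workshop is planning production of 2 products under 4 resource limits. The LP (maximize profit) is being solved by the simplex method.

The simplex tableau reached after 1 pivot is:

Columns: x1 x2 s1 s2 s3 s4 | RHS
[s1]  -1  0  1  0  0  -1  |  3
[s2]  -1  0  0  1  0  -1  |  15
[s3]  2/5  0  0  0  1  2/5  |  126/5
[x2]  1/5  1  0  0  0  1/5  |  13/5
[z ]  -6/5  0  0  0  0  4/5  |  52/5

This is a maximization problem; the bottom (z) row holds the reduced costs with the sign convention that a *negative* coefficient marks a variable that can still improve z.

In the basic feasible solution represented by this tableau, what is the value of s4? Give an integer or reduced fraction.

0

s4 is nonbasic (not in the basis column), so its value in the current BFS is 0.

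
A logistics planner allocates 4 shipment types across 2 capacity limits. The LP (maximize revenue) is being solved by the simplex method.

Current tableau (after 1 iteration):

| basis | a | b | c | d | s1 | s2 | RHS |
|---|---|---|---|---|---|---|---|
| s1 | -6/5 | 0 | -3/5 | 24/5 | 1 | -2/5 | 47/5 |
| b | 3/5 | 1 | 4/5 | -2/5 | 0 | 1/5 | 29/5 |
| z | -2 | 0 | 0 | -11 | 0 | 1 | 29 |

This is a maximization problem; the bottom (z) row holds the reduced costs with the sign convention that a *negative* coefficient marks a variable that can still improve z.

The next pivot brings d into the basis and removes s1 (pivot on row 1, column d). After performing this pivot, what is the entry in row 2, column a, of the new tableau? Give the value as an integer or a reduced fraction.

Pivot element is row 1, column d: 24/5.
Normalize row 1: new (row 1, a) = (-6/5)/(24/5) = -1/4.
row 2 ← row 2 − (-2/5)·(new row 1): 3/5 − (-2/5)·(-1/4) = 1/2.

1/2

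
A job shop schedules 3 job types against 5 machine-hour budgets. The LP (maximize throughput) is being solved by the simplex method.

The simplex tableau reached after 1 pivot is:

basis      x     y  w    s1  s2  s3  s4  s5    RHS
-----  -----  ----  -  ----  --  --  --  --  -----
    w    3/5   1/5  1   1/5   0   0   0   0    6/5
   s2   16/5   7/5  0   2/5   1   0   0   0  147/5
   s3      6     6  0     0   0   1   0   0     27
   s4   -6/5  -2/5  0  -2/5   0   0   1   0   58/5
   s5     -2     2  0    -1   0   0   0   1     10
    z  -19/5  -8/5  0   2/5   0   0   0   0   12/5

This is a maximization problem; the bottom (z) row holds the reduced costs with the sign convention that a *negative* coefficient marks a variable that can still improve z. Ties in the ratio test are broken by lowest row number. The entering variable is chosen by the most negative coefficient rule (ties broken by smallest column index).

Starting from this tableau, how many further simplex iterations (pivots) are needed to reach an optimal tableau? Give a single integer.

2

pivot: x in, w out → z = 10
pivot: y in, s3 out → z = 45/4
No improving column remains; optimal.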